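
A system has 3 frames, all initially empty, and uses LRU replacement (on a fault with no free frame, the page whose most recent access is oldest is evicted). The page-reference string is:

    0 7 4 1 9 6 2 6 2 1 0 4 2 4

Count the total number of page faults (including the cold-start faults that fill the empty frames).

0 -> fault, frames [0]
7 -> fault, frames [0, 7]
4 -> fault, frames [0, 7, 4]
1 -> fault, evict 0, frames [7, 4, 1]
9 -> fault, evict 7, frames [4, 1, 9]
6 -> fault, evict 4, frames [1, 9, 6]
2 -> fault, evict 1, frames [9, 6, 2]
6 -> hit
2 -> hit
1 -> fault, evict 9, frames [6, 2, 1]
0 -> fault, evict 6, frames [2, 1, 0]
4 -> fault, evict 2, frames [1, 0, 4]
2 -> fault, evict 1, frames [0, 4, 2]
4 -> hit
Page faults: 11.

11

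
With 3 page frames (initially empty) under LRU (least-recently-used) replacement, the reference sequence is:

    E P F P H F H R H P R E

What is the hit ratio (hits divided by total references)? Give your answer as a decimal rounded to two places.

E -> fault, frames {E}
P -> fault, frames {E,P}
F -> fault, frames {E,P,F}
P -> hit
H -> fault, evict E, frames {F,P,H}
F -> hit
H -> hit
R -> fault, evict P, frames {F,H,R}
H -> hit
P -> fault, evict F, frames {R,H,P}
R -> hit
E -> fault, evict H, frames {P,R,E}
Hits: 5 of 12 references → 5/12 = 0.4167.

0.42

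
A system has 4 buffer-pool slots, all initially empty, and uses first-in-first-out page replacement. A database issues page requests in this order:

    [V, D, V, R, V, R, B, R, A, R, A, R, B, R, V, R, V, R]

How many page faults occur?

V: miss, frames [V]
D: miss, frames [V, D]
V: hit
R: miss, frames [V, D, R]
V: hit
R: hit
B: miss, frames [V, D, R, B]
R: hit
A: miss, evict V, frames [D, R, B, A]
R: hit
A: hit
R: hit
B: hit
R: hit
V: miss, evict D, frames [R, B, A, V]
R: hit
V: hit
R: hit
Page faults: 6.

6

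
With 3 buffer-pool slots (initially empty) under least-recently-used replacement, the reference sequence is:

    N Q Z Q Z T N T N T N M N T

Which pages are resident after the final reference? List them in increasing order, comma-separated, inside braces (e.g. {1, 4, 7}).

N -> miss, frames [N]
Q -> miss, frames [N, Q]
Z -> miss, frames [N, Q, Z]
Q -> hit
Z -> hit
T -> miss, evict N, frames [Q, Z, T]
N -> miss, evict Q, frames [Z, T, N]
T -> hit
N -> hit
T -> hit
N -> hit
M -> miss, evict Z, frames [T, N, M]
N -> hit
T -> hit

{M, N, T}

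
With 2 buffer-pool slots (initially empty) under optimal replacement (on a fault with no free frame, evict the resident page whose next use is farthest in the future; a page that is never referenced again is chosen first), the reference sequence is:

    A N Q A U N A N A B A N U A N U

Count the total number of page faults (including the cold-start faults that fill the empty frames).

A -> miss, frames (A)
N -> miss, frames (A N)
Q -> miss, evict N, frames (A Q)
A -> hit
U -> miss, evict Q, frames (A U)
N -> miss, evict U, frames (A N)
A -> hit
N -> hit
A -> hit
B -> miss, evict N, frames (A B)
A -> hit
N -> miss, evict B, frames (A N)
U -> miss, evict N, frames (A U)
A -> hit
N -> miss, evict A, frames (U N)
U -> hit
Page faults: 9.

9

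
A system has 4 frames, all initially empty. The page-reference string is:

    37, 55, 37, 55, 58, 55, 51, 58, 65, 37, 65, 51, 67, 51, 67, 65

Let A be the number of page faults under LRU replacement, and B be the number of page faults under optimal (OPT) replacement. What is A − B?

1

Under LRU: F F . . F . F . F F . . F . . . → 7 faults.
Under OPT: F F . . F . F . F . . . F . . . → 6 faults.
A − B = 7 − 6 = 1.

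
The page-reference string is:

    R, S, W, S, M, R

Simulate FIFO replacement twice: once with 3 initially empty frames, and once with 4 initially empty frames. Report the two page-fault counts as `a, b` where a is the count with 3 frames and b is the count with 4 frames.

3 frames: F F F . F F → 5 faults.
4 frames: F F F . F . → 4 faults.
4 < 5: adding a frame reduced faults, as is typical.

5, 4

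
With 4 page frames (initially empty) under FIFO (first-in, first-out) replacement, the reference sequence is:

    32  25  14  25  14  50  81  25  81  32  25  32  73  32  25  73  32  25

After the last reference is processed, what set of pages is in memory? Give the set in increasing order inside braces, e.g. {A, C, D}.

32 → miss, frames [32]
25 → miss, frames [32, 25]
14 → miss, frames [32, 25, 14]
25 → hit
14 → hit
50 → miss, frames [32, 25, 14, 50]
81 → miss, evict 32, frames [25, 14, 50, 81]
25 → hit
81 → hit
32 → miss, evict 25, frames [14, 50, 81, 32]
25 → miss, evict 14, frames [50, 81, 32, 25]
32 → hit
73 → miss, evict 50, frames [81, 32, 25, 73]
32 → hit
25 → hit
73 → hit
32 → hit
25 → hit

{25, 32, 73, 81}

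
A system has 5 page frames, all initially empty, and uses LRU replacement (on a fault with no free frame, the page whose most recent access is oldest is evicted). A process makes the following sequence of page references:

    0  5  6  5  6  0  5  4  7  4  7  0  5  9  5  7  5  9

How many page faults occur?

6

0 → fault, frames {0}
5 → fault, frames {0,5}
6 → fault, frames {0,5,6}
5 → hit
6 → hit
0 → hit
5 → hit
4 → fault, frames {6,0,5,4}
7 → fault, frames {6,0,5,4,7}
4 → hit
7 → hit
0 → hit
5 → hit
9 → fault, evict 6, frames {4,7,0,5,9}
5 → hit
7 → hit
5 → hit
9 → hit
Page faults: 6.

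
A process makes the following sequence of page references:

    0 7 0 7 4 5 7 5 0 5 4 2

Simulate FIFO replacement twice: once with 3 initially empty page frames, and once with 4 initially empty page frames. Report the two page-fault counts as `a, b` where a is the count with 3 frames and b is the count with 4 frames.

3 frames: F F . . F F . . F . . F → 6 faults.
4 frames: F F . . F F . . . . . F → 5 faults.
5 < 6: adding a frame reduced faults, as is typical.

6, 5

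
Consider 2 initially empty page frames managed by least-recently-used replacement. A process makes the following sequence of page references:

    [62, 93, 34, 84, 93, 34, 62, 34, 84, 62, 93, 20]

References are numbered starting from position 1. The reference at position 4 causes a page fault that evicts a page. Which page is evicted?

93

pos 1: 62 → fault, frames [62]
pos 2: 93 → fault, frames [62, 93]
pos 3: 34 → fault, evict 62, frames [93, 34]
pos 4: 84 → fault, evict 93, frames [34, 84]
At position 4, page 93 is evicted.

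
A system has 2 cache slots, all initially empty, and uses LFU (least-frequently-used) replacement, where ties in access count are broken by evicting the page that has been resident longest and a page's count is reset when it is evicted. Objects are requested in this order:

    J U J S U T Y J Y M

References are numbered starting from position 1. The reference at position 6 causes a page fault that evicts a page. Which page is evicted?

U

pos 1: J: fault, frames (J)
pos 2: U: fault, frames (J U)
pos 3: J: hit
pos 4: S: fault, evict U, frames (J S)
pos 5: U: fault, evict S, frames (J U)
pos 6: T: fault, evict U, frames (J T)
At position 6, page U is evicted.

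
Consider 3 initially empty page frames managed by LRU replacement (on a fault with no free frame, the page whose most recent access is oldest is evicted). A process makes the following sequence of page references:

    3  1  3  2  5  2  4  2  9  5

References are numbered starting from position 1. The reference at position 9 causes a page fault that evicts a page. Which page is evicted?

5

pos 1: 3 → miss, frames [3]
pos 2: 1 → miss, frames [3, 1]
pos 3: 3 → hit
pos 4: 2 → miss, frames [1, 3, 2]
pos 5: 5 → miss, evict 1, frames [3, 2, 5]
pos 6: 2 → hit
pos 7: 4 → miss, evict 3, frames [5, 2, 4]
pos 8: 2 → hit
pos 9: 9 → miss, evict 5, frames [4, 2, 9]
At position 9, page 5 is evicted.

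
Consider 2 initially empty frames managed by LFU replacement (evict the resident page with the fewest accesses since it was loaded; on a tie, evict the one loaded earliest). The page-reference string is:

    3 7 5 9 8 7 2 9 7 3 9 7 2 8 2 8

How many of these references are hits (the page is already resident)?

2

3 → fault, frames [3]
7 → fault, frames [3, 7]
5 → fault, evict 3, frames [7, 5]
9 → fault, evict 7, frames [5, 9]
8 → fault, evict 5, frames [9, 8]
7 → fault, evict 9, frames [8, 7]
2 → fault, evict 8, frames [7, 2]
9 → fault, evict 7, frames [2, 9]
7 → fault, evict 2, frames [9, 7]
3 → fault, evict 9, frames [7, 3]
9 → fault, evict 7, frames [3, 9]
7 → fault, evict 3, frames [9, 7]
2 → fault, evict 9, frames [7, 2]
8 → fault, evict 7, frames [2, 8]
2 → hit
8 → hit
Hits: 2.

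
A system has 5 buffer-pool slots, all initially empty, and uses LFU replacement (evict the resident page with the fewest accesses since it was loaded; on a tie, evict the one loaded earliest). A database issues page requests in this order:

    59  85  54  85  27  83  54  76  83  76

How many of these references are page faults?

59 → fault, frames {59}
85 → fault, frames {59,85}
54 → fault, frames {59,85,54}
85 → hit
27 → fault, frames {59,85,54,27}
83 → fault, frames {59,85,54,27,83}
54 → hit
76 → fault, evict 59, frames {85,54,27,83,76}
83 → hit
76 → hit
Page faults: 6.

6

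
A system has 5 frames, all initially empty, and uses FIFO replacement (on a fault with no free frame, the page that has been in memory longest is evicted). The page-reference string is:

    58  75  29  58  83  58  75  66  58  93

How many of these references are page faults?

58 -> miss, frames (58)
75 -> miss, frames (58 75)
29 -> miss, frames (58 75 29)
58 -> hit
83 -> miss, frames (58 75 29 83)
58 -> hit
75 -> hit
66 -> miss, frames (58 75 29 83 66)
58 -> hit
93 -> miss, evict 58, frames (75 29 83 66 93)
Page faults: 6.

6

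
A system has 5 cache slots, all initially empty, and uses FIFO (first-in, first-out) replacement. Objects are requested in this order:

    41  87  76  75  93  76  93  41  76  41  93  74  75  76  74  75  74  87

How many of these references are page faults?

6

41 -> fault, frames (41)
87 -> fault, frames (41 87)
76 -> fault, frames (41 87 76)
75 -> fault, frames (41 87 76 75)
93 -> fault, frames (41 87 76 75 93)
76 -> hit
93 -> hit
41 -> hit
76 -> hit
41 -> hit
93 -> hit
74 -> fault, evict 41, frames (87 76 75 93 74)
75 -> hit
76 -> hit
74 -> hit
75 -> hit
74 -> hit
87 -> hit
Page faults: 6.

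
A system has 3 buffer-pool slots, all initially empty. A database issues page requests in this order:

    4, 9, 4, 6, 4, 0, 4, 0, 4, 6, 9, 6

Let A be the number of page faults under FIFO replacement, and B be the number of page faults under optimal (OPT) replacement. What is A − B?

2

Under FIFO: F F . F . F F . . . F F → 7 faults.
Under OPT: F F . F . F . . . . F . → 5 faults.
A − B = 7 − 5 = 2.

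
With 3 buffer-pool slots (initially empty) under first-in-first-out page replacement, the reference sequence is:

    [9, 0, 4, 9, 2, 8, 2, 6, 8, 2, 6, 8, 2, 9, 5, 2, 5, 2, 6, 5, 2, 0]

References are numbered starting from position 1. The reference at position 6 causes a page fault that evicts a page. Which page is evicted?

0

pos 1: 9 → miss, frames [9]
pos 2: 0 → miss, frames [9, 0]
pos 3: 4 → miss, frames [9, 0, 4]
pos 4: 9 → hit
pos 5: 2 → miss, evict 9, frames [0, 4, 2]
pos 6: 8 → miss, evict 0, frames [4, 2, 8]
At position 6, page 0 is evicted.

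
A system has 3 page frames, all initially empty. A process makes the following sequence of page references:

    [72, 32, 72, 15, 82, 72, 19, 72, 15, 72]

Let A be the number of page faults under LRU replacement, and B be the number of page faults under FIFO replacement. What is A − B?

Under LRU: F F . F F . F . F . → 6 faults.
Under FIFO: F F . F F F F . F . → 7 faults.
A − B = 6 − 7 = -1.

-1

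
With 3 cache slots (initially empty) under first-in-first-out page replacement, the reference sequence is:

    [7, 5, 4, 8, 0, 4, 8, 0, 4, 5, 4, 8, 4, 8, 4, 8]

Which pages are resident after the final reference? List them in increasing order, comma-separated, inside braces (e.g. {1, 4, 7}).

{4, 5, 8}

7 → miss, frames (7)
5 → miss, frames (7 5)
4 → miss, frames (7 5 4)
8 → miss, evict 7, frames (5 4 8)
0 → miss, evict 5, frames (4 8 0)
4 → hit
8 → hit
0 → hit
4 → hit
5 → miss, evict 4, frames (8 0 5)
4 → miss, evict 8, frames (0 5 4)
8 → miss, evict 0, frames (5 4 8)
4 → hit
8 → hit
4 → hit
8 → hit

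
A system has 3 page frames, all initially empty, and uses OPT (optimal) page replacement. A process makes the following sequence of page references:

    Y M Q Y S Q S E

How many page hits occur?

3

Y → fault, frames (Y)
M → fault, frames (Y M)
Q → fault, frames (Y M Q)
Y → hit
S → fault, evict M, frames (Y Q S)
Q → hit
S → hit
E → fault, evict S, frames (Y Q E)
Hits: 3.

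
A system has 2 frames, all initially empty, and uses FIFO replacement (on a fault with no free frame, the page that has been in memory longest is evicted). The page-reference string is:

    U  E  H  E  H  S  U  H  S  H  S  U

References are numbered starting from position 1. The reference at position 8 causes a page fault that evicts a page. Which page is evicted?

pos 1: U: fault, frames (U)
pos 2: E: fault, frames (U E)
pos 3: H: fault, evict U, frames (E H)
pos 4: E: hit
pos 5: H: hit
pos 6: S: fault, evict E, frames (H S)
pos 7: U: fault, evict H, frames (S U)
pos 8: H: fault, evict S, frames (U H)
At position 8, page S is evicted.

S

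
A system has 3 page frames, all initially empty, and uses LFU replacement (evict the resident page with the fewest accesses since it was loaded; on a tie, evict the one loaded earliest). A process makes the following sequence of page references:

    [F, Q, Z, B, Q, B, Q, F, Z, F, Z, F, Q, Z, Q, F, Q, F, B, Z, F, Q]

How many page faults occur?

F: miss, frames [F]
Q: miss, frames [F, Q]
Z: miss, frames [F, Q, Z]
B: miss, evict F, frames [Q, Z, B]
Q: hit
B: hit
Q: hit
F: miss, evict Z, frames [Q, B, F]
Z: miss, evict F, frames [Q, B, Z]
F: miss, evict Z, frames [Q, B, F]
Z: miss, evict F, frames [Q, B, Z]
F: miss, evict Z, frames [Q, B, F]
Q: hit
Z: miss, evict F, frames [Q, B, Z]
Q: hit
F: miss, evict Z, frames [Q, B, F]
Q: hit
F: hit
B: hit
Z: miss, evict F, frames [Q, B, Z]
F: miss, evict Z, frames [Q, B, F]
Q: hit
Page faults: 13.

13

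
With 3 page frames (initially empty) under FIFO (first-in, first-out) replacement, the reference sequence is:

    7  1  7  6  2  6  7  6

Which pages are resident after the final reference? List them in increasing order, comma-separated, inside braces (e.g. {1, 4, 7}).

7 -> miss, frames (7)
1 -> miss, frames (7 1)
7 -> hit
6 -> miss, frames (7 1 6)
2 -> miss, evict 7, frames (1 6 2)
6 -> hit
7 -> miss, evict 1, frames (6 2 7)
6 -> hit

{2, 6, 7}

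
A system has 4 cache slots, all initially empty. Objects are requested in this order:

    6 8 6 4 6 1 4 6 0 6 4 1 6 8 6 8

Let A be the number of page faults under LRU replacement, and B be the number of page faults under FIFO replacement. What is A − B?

Under LRU: F F . F . F . . F . . . . F . . → 6 faults.
Under FIFO: F F . F . F . . F F . . . F . . → 7 faults.
A − B = 6 − 7 = -1.

-1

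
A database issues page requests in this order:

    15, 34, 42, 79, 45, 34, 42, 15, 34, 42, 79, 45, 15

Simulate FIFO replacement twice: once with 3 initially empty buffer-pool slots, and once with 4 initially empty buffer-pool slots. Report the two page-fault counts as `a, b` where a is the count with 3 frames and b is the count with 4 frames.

3 frames: F F F F F F F F . . F F . → 10 faults.
4 frames: F F F F F . . F F F F F F → 11 faults.
11 > 10: adding a frame increased faults — Belady's anomaly.

10, 11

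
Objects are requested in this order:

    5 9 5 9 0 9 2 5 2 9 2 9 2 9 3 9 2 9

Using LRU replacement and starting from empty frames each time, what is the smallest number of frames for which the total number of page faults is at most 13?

f=1: 18 faults
f=2: 8 faults
f=3: 6 faults
f=4: 5 faults
f=5: 5 faults
Smallest f with faults ≤ 13 is 2.

2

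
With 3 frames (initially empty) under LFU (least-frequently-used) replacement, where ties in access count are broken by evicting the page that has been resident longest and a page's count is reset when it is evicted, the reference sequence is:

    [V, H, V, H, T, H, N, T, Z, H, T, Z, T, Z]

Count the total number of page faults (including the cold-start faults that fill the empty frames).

V -> fault, frames (V)
H -> fault, frames (V H)
V -> hit
H -> hit
T -> fault, frames (V H T)
H -> hit
N -> fault, evict T, frames (V H N)
T -> fault, evict N, frames (V H T)
Z -> fault, evict T, frames (V H Z)
H -> hit
T -> fault, evict Z, frames (V H T)
Z -> fault, evict T, frames (V H Z)
T -> fault, evict Z, frames (V H T)
Z -> fault, evict T, frames (V H Z)
Page faults: 10.

10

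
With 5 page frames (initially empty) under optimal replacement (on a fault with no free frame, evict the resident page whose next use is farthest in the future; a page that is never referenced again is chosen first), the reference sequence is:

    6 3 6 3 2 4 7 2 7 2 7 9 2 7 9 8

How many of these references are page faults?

6: fault, frames [6]
3: fault, frames [6, 3]
6: hit
3: hit
2: fault, frames [6, 3, 2]
4: fault, frames [6, 3, 2, 4]
7: fault, frames [6, 3, 2, 4, 7]
2: hit
7: hit
2: hit
7: hit
9: fault, evict 4, frames [6, 3, 2, 7, 9]
2: hit
7: hit
9: hit
8: fault, evict 9, frames [6, 3, 2, 7, 8]
Page faults: 7.

7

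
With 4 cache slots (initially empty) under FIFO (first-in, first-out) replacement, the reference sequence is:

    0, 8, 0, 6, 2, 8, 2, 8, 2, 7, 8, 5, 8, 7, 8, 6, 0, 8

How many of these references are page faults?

0: miss, frames {0}
8: miss, frames {0,8}
0: hit
6: miss, frames {0,8,6}
2: miss, frames {0,8,6,2}
8: hit
2: hit
8: hit
2: hit
7: miss, evict 0, frames {8,6,2,7}
8: hit
5: miss, evict 8, frames {6,2,7,5}
8: miss, evict 6, frames {2,7,5,8}
7: hit
8: hit
6: miss, evict 2, frames {7,5,8,6}
0: miss, evict 7, frames {5,8,6,0}
8: hit
Page faults: 9.

9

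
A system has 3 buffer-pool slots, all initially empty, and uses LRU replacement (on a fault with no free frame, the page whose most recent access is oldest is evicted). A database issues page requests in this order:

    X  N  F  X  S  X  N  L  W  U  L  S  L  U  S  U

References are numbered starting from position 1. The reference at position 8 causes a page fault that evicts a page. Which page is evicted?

S

pos 1: X → miss, frames (X)
pos 2: N → miss, frames (X N)
pos 3: F → miss, frames (X N F)
pos 4: X → hit
pos 5: S → miss, evict N, frames (F X S)
pos 6: X → hit
pos 7: N → miss, evict F, frames (S X N)
pos 8: L → miss, evict S, frames (X N L)
At position 8, page S is evicted.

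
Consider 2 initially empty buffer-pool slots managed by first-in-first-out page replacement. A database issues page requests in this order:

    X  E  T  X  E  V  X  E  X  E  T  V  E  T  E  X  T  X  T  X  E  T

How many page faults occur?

15

X -> miss, frames {X}
E -> miss, frames {X,E}
T -> miss, evict X, frames {E,T}
X -> miss, evict E, frames {T,X}
E -> miss, evict T, frames {X,E}
V -> miss, evict X, frames {E,V}
X -> miss, evict E, frames {V,X}
E -> miss, evict V, frames {X,E}
X -> hit
E -> hit
T -> miss, evict X, frames {E,T}
V -> miss, evict E, frames {T,V}
E -> miss, evict T, frames {V,E}
T -> miss, evict V, frames {E,T}
E -> hit
X -> miss, evict E, frames {T,X}
T -> hit
X -> hit
T -> hit
X -> hit
E -> miss, evict T, frames {X,E}
T -> miss, evict X, frames {E,T}
Page faults: 15.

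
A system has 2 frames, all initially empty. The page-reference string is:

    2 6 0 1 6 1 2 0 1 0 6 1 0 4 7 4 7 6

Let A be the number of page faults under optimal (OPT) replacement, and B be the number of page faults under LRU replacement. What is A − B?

Under OPT: F F F F . . F F . . F . F F F . . F → 11 faults.
Under LRU: F F F F F . F F F . F F F F F . . F → 14 faults.
A − B = 11 − 14 = -3.

-3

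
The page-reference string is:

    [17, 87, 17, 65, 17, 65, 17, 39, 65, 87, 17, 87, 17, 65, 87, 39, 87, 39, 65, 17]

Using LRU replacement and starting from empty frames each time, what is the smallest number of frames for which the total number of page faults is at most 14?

f=1: 20 faults
f=2: 12 faults
f=3: 8 faults
f=4: 4 faults
Smallest f with faults ≤ 14 is 2.

2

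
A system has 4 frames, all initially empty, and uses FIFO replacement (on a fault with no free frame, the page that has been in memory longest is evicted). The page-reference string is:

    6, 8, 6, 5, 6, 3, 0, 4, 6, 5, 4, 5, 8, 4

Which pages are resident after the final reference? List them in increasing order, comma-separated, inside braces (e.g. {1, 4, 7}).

6 → fault, frames {6}
8 → fault, frames {6,8}
6 → hit
5 → fault, frames {6,8,5}
6 → hit
3 → fault, frames {6,8,5,3}
0 → fault, evict 6, frames {8,5,3,0}
4 → fault, evict 8, frames {5,3,0,4}
6 → fault, evict 5, frames {3,0,4,6}
5 → fault, evict 3, frames {0,4,6,5}
4 → hit
5 → hit
8 → fault, evict 0, frames {4,6,5,8}
4 → hit

{4, 5, 6, 8}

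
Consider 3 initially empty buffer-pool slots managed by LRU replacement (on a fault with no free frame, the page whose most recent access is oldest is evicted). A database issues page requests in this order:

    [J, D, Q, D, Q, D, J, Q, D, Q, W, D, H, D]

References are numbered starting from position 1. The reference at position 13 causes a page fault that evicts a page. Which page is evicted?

Q

pos 1: J → miss, frames {J}
pos 2: D → miss, frames {J,D}
pos 3: Q → miss, frames {J,D,Q}
pos 4: D → hit
pos 5: Q → hit
pos 6: D → hit
pos 7: J → hit
pos 8: Q → hit
pos 9: D → hit
pos 10: Q → hit
pos 11: W → miss, evict J, frames {D,Q,W}
pos 12: D → hit
pos 13: H → miss, evict Q, frames {W,D,H}
At position 13, page Q is evicted.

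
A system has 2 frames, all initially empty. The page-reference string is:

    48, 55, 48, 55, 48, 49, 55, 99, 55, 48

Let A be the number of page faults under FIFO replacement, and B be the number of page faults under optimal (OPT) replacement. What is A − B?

1

Under FIFO: F F . . . F . F F F → 6 faults.
Under OPT: F F . . . F . F . F → 5 faults.
A − B = 6 − 5 = 1.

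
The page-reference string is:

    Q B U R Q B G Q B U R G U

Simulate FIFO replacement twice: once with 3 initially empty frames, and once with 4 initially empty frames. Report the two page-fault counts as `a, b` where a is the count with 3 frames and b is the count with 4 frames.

3 frames: F F F F F F F . . F F . . → 9 faults.
4 frames: F F F F . . F F F F F F . → 10 faults.
10 > 9: adding a frame increased faults — Belady's anomaly.

9, 10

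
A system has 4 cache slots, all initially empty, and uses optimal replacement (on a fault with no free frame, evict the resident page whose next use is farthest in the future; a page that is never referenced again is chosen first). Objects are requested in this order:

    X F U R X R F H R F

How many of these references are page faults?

5

X → fault, frames [X]
F → fault, frames [X, F]
U → fault, frames [X, F, U]
R → fault, frames [X, F, U, R]
X → hit
R → hit
F → hit
H → fault, evict U, frames [X, F, R, H]
R → hit
F → hit
Page faults: 5.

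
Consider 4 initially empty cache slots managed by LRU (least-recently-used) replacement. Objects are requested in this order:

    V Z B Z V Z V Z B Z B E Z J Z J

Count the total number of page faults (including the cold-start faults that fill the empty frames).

5

V: miss, frames [V]
Z: miss, frames [V, Z]
B: miss, frames [V, Z, B]
Z: hit
V: hit
Z: hit
V: hit
Z: hit
B: hit
Z: hit
B: hit
E: miss, frames [V, Z, B, E]
Z: hit
J: miss, evict V, frames [B, E, Z, J]
Z: hit
J: hit
Page faults: 5.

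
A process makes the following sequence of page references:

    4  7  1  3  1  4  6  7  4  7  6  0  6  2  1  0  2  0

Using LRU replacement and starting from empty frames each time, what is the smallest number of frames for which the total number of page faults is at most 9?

4

f=1: 18 faults
f=2: 14 faults
f=3: 11 faults
f=4: 9 faults
f=5: 8 faults
f=6: 7 faults
f=7: 7 faults
Smallest f with faults ≤ 9 is 4.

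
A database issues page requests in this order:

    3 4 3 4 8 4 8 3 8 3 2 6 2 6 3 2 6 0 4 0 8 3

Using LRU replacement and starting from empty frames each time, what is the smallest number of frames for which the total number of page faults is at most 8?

f=1: 22 faults
f=2: 13 faults
f=3: 9 faults
f=4: 9 faults
f=5: 9 faults
f=6: 6 faults
Smallest f with faults ≤ 8 is 6.

6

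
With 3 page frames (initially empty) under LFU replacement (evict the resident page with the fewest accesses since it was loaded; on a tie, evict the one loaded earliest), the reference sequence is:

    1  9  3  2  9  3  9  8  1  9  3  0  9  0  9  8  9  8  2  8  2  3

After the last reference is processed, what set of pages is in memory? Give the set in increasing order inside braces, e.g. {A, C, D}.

{2, 3, 9}

1 -> miss, frames [1]
9 -> miss, frames [1, 9]
3 -> miss, frames [1, 9, 3]
2 -> miss, evict 1, frames [9, 3, 2]
9 -> hit
3 -> hit
9 -> hit
8 -> miss, evict 2, frames [9, 3, 8]
1 -> miss, evict 8, frames [9, 3, 1]
9 -> hit
3 -> hit
0 -> miss, evict 1, frames [9, 3, 0]
9 -> hit
0 -> hit
9 -> hit
8 -> miss, evict 0, frames [9, 3, 8]
9 -> hit
8 -> hit
2 -> miss, evict 8, frames [9, 3, 2]
8 -> miss, evict 2, frames [9, 3, 8]
2 -> miss, evict 8, frames [9, 3, 2]
3 -> hit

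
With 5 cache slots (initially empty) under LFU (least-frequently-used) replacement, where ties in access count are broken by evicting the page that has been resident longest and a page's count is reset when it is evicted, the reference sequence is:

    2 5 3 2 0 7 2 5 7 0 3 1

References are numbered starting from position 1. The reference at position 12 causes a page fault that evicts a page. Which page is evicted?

5

pos 1: 2: miss, frames (2)
pos 2: 5: miss, frames (2 5)
pos 3: 3: miss, frames (2 5 3)
pos 4: 2: hit
pos 5: 0: miss, frames (2 5 3 0)
pos 6: 7: miss, frames (2 5 3 0 7)
pos 7: 2: hit
pos 8: 5: hit
pos 9: 7: hit
pos 10: 0: hit
pos 11: 3: hit
pos 12: 1: miss, evict 5, frames (2 3 0 7 1)
At position 12, page 5 is evicted.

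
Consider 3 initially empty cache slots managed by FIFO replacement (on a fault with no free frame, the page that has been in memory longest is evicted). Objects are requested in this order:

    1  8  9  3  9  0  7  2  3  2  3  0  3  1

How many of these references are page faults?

10

1 → fault, frames [1]
8 → fault, frames [1, 8]
9 → fault, frames [1, 8, 9]
3 → fault, evict 1, frames [8, 9, 3]
9 → hit
0 → fault, evict 8, frames [9, 3, 0]
7 → fault, evict 9, frames [3, 0, 7]
2 → fault, evict 3, frames [0, 7, 2]
3 → fault, evict 0, frames [7, 2, 3]
2 → hit
3 → hit
0 → fault, evict 7, frames [2, 3, 0]
3 → hit
1 → fault, evict 2, frames [3, 0, 1]
Page faults: 10.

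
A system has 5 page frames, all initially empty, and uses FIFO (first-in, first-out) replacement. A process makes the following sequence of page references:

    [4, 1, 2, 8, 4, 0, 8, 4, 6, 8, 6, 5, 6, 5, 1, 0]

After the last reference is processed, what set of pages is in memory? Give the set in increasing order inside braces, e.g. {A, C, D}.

4: miss, frames [4]
1: miss, frames [4, 1]
2: miss, frames [4, 1, 2]
8: miss, frames [4, 1, 2, 8]
4: hit
0: miss, frames [4, 1, 2, 8, 0]
8: hit
4: hit
6: miss, evict 4, frames [1, 2, 8, 0, 6]
8: hit
6: hit
5: miss, evict 1, frames [2, 8, 0, 6, 5]
6: hit
5: hit
1: miss, evict 2, frames [8, 0, 6, 5, 1]
0: hit

{0, 1, 5, 6, 8}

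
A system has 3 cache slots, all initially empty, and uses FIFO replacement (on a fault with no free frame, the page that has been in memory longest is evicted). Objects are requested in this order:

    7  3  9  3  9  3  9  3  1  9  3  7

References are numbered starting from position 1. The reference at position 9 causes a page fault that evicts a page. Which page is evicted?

pos 1: 7 -> miss, frames [7]
pos 2: 3 -> miss, frames [7, 3]
pos 3: 9 -> miss, frames [7, 3, 9]
pos 4: 3 -> hit
pos 5: 9 -> hit
pos 6: 3 -> hit
pos 7: 9 -> hit
pos 8: 3 -> hit
pos 9: 1 -> miss, evict 7, frames [3, 9, 1]
At position 9, page 7 is evicted.

7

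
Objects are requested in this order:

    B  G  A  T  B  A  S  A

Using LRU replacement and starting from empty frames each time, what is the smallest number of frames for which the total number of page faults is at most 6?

f=1: 8 faults
f=2: 7 faults
f=3: 6 faults
f=4: 5 faults
f=5: 5 faults
Smallest f with faults ≤ 6 is 3.

3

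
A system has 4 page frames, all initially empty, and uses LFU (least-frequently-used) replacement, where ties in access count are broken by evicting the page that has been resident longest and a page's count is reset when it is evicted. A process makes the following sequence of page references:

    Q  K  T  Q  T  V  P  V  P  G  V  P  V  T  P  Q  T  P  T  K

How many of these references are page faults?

8

Q: fault, frames [Q]
K: fault, frames [Q, K]
T: fault, frames [Q, K, T]
Q: hit
T: hit
V: fault, frames [Q, K, T, V]
P: fault, evict K, frames [Q, T, V, P]
V: hit
P: hit
G: fault, evict Q, frames [T, V, P, G]
V: hit
P: hit
V: hit
T: hit
P: hit
Q: fault, evict G, frames [T, V, P, Q]
T: hit
P: hit
T: hit
K: fault, evict Q, frames [T, V, P, K]
Page faults: 8.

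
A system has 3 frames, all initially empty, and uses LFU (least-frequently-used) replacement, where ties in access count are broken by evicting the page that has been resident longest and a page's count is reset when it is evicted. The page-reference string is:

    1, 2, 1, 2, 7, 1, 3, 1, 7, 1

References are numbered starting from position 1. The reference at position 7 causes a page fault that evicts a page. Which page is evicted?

7

pos 1: 1: miss, frames (1)
pos 2: 2: miss, frames (1 2)
pos 3: 1: hit
pos 4: 2: hit
pos 5: 7: miss, frames (1 2 7)
pos 6: 1: hit
pos 7: 3: miss, evict 7, frames (1 2 3)
At position 7, page 7 is evicted.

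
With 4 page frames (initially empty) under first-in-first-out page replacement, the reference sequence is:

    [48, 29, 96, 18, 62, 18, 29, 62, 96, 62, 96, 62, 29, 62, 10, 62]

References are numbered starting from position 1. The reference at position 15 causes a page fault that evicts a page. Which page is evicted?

pos 1: 48 → miss, frames {48}
pos 2: 29 → miss, frames {48,29}
pos 3: 96 → miss, frames {48,29,96}
pos 4: 18 → miss, frames {48,29,96,18}
pos 5: 62 → miss, evict 48, frames {29,96,18,62}
pos 6: 18 → hit
pos 7: 29 → hit
pos 8: 62 → hit
pos 9: 96 → hit
pos 10: 62 → hit
pos 11: 96 → hit
pos 12: 62 → hit
pos 13: 29 → hit
pos 14: 62 → hit
pos 15: 10 → miss, evict 29, frames {96,18,62,10}
At position 15, page 29 is evicted.

29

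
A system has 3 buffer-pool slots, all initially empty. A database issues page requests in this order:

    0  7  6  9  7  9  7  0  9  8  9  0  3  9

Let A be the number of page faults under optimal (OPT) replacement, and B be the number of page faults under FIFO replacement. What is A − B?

Under OPT: F F F F . . . . . F . . F . → 6 faults.
Under FIFO: F F F F . . . F . F . . F F → 8 faults.
A − B = 6 − 8 = -2.

-2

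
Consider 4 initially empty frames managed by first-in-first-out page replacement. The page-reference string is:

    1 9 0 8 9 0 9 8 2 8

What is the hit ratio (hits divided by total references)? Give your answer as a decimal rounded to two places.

0.50

1 → fault, frames [1]
9 → fault, frames [1, 9]
0 → fault, frames [1, 9, 0]
8 → fault, frames [1, 9, 0, 8]
9 → hit
0 → hit
9 → hit
8 → hit
2 → fault, evict 1, frames [9, 0, 8, 2]
8 → hit
Hits: 5 of 10 references → 5/10 = 0.5000.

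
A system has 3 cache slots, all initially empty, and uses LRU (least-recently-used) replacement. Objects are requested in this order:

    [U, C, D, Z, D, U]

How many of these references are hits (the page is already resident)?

U -> fault, frames (U)
C -> fault, frames (U C)
D -> fault, frames (U C D)
Z -> fault, evict U, frames (C D Z)
D -> hit
U -> fault, evict C, frames (Z D U)
Hits: 1.

1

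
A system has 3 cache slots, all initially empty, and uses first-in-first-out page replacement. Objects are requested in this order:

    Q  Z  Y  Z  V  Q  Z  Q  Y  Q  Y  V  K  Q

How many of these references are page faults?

Q → fault, frames (Q)
Z → fault, frames (Q Z)
Y → fault, frames (Q Z Y)
Z → hit
V → fault, evict Q, frames (Z Y V)
Q → fault, evict Z, frames (Y V Q)
Z → fault, evict Y, frames (V Q Z)
Q → hit
Y → fault, evict V, frames (Q Z Y)
Q → hit
Y → hit
V → fault, evict Q, frames (Z Y V)
K → fault, evict Z, frames (Y V K)
Q → fault, evict Y, frames (V K Q)
Page faults: 10.

10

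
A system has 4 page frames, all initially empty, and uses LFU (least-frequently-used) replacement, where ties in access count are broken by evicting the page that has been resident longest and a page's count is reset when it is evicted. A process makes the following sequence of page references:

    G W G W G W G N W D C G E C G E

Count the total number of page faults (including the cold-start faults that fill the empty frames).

6

G: miss, frames {G}
W: miss, frames {G,W}
G: hit
W: hit
G: hit
W: hit
G: hit
N: miss, frames {G,W,N}
W: hit
D: miss, frames {G,W,N,D}
C: miss, evict N, frames {G,W,D,C}
G: hit
E: miss, evict D, frames {G,W,C,E}
C: hit
G: hit
E: hit
Page faults: 6.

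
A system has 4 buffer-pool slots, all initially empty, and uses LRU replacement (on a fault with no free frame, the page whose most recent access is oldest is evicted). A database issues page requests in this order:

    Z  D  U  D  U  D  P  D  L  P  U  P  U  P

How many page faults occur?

5

Z -> miss, frames [Z]
D -> miss, frames [Z, D]
U -> miss, frames [Z, D, U]
D -> hit
U -> hit
D -> hit
P -> miss, frames [Z, U, D, P]
D -> hit
L -> miss, evict Z, frames [U, P, D, L]
P -> hit
U -> hit
P -> hit
U -> hit
P -> hit
Page faults: 5.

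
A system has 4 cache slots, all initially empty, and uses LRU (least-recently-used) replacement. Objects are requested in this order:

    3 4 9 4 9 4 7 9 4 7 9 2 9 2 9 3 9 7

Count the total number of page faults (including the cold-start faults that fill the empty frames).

3 -> fault, frames {3}
4 -> fault, frames {3,4}
9 -> fault, frames {3,4,9}
4 -> hit
9 -> hit
4 -> hit
7 -> fault, frames {3,9,4,7}
9 -> hit
4 -> hit
7 -> hit
9 -> hit
2 -> fault, evict 3, frames {4,7,9,2}
9 -> hit
2 -> hit
9 -> hit
3 -> fault, evict 4, frames {7,2,9,3}
9 -> hit
7 -> hit
Page faults: 6.

6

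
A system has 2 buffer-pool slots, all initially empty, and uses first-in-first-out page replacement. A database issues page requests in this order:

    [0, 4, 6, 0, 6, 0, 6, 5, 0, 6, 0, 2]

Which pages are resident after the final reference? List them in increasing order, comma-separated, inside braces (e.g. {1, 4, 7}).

{0, 2}

0 -> miss, frames (0)
4 -> miss, frames (0 4)
6 -> miss, evict 0, frames (4 6)
0 -> miss, evict 4, frames (6 0)
6 -> hit
0 -> hit
6 -> hit
5 -> miss, evict 6, frames (0 5)
0 -> hit
6 -> miss, evict 0, frames (5 6)
0 -> miss, evict 5, frames (6 0)
2 -> miss, evict 6, frames (0 2)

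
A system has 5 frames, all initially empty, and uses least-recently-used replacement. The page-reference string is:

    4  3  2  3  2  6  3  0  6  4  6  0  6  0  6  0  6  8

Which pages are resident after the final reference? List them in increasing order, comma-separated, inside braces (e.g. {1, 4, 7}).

{0, 3, 4, 6, 8}

4 → miss, frames (4)
3 → miss, frames (4 3)
2 → miss, frames (4 3 2)
3 → hit
2 → hit
6 → miss, frames (4 3 2 6)
3 → hit
0 → miss, frames (4 2 6 3 0)
6 → hit
4 → hit
6 → hit
0 → hit
6 → hit
0 → hit
6 → hit
0 → hit
6 → hit
8 → miss, evict 2, frames (3 4 0 6 8)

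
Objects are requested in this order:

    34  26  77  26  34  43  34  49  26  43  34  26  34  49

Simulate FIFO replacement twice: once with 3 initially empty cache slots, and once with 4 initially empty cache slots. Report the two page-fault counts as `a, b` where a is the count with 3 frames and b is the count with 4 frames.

10, 7

3 frames: F F F . . F F F F F F . . F → 10 faults.
4 frames: F F F . . F . F . . F F . . → 7 faults.
7 < 10: adding a frame reduced faults, as is typical.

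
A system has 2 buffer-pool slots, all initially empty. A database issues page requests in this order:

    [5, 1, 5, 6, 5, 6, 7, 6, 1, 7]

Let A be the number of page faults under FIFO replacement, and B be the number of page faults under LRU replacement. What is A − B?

2

Under FIFO: F F . F F . F F F F → 8 faults.
Under LRU: F F . F . . F . F F → 6 faults.
A − B = 8 − 6 = 2.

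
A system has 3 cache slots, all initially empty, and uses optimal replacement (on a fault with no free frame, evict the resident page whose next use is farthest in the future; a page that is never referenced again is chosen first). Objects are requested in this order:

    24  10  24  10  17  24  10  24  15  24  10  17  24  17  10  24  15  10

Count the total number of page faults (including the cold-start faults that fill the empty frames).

6

24 -> fault, frames (24)
10 -> fault, frames (24 10)
24 -> hit
10 -> hit
17 -> fault, frames (24 10 17)
24 -> hit
10 -> hit
24 -> hit
15 -> fault, evict 17, frames (24 10 15)
24 -> hit
10 -> hit
17 -> fault, evict 15, frames (24 10 17)
24 -> hit
17 -> hit
10 -> hit
24 -> hit
15 -> fault, evict 17, frames (24 10 15)
10 -> hit
Page faults: 6.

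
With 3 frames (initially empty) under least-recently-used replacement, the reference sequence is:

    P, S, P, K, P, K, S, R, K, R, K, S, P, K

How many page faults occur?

5

P → fault, frames (P)
S → fault, frames (P S)
P → hit
K → fault, frames (S P K)
P → hit
K → hit
S → hit
R → fault, evict P, frames (K S R)
K → hit
R → hit
K → hit
S → hit
P → fault, evict R, frames (K S P)
K → hit
Page faults: 5.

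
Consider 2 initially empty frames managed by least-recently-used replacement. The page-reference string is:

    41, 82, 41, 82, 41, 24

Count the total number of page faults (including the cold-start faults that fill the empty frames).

3

41 -> fault, frames {41}
82 -> fault, frames {41,82}
41 -> hit
82 -> hit
41 -> hit
24 -> fault, evict 82, frames {41,24}
Page faults: 3.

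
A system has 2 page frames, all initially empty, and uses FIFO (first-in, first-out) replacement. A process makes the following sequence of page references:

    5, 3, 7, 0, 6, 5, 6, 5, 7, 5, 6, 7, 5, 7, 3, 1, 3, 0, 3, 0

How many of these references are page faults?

14

5 → miss, frames (5)
3 → miss, frames (5 3)
7 → miss, evict 5, frames (3 7)
0 → miss, evict 3, frames (7 0)
6 → miss, evict 7, frames (0 6)
5 → miss, evict 0, frames (6 5)
6 → hit
5 → hit
7 → miss, evict 6, frames (5 7)
5 → hit
6 → miss, evict 5, frames (7 6)
7 → hit
5 → miss, evict 7, frames (6 5)
7 → miss, evict 6, frames (5 7)
3 → miss, evict 5, frames (7 3)
1 → miss, evict 7, frames (3 1)
3 → hit
0 → miss, evict 3, frames (1 0)
3 → miss, evict 1, frames (0 3)
0 → hit
Page faults: 14.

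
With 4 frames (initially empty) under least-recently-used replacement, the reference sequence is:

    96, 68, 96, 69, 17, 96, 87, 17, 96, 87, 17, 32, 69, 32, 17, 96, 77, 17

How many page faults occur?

9

96 -> fault, frames {96}
68 -> fault, frames {96,68}
96 -> hit
69 -> fault, frames {68,96,69}
17 -> fault, frames {68,96,69,17}
96 -> hit
87 -> fault, evict 68, frames {69,17,96,87}
17 -> hit
96 -> hit
87 -> hit
17 -> hit
32 -> fault, evict 69, frames {96,87,17,32}
69 -> fault, evict 96, frames {87,17,32,69}
32 -> hit
17 -> hit
96 -> fault, evict 87, frames {69,32,17,96}
77 -> fault, evict 69, frames {32,17,96,77}
17 -> hit
Page faults: 9.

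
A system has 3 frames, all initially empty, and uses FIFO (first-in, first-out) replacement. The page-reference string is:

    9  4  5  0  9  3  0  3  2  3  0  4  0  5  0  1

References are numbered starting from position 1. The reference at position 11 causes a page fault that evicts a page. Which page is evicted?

pos 1: 9 → miss, frames (9)
pos 2: 4 → miss, frames (9 4)
pos 3: 5 → miss, frames (9 4 5)
pos 4: 0 → miss, evict 9, frames (4 5 0)
pos 5: 9 → miss, evict 4, frames (5 0 9)
pos 6: 3 → miss, evict 5, frames (0 9 3)
pos 7: 0 → hit
pos 8: 3 → hit
pos 9: 2 → miss, evict 0, frames (9 3 2)
pos 10: 3 → hit
pos 11: 0 → miss, evict 9, frames (3 2 0)
At position 11, page 9 is evicted.

9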